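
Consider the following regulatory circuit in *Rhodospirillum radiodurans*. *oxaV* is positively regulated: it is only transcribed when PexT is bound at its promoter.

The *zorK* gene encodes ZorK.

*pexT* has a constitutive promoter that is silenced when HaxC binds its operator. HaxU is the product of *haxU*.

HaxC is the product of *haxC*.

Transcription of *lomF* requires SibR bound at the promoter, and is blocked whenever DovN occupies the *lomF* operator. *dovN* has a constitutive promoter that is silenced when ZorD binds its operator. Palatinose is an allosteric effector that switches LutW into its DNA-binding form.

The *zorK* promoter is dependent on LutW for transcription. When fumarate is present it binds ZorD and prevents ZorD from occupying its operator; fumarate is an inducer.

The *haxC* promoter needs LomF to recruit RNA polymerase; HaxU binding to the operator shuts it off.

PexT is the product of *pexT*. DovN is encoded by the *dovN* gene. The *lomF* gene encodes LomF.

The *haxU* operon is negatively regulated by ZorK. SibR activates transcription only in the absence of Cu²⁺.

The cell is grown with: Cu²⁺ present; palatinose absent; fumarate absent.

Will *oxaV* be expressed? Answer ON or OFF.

ON

Fumarate is absent, so ZorD is active.
With repressor ZorD bound, *dovN* is not transcribed.
So DovN is not produced.
Cu²⁺ is present, so SibR is inactive.
Required activator SibR is absent, so *lomF* is not transcribed.
So LomF is not produced.
Palatinose is absent, so LutW is inactive.
Required activator LutW is absent, so *zorK* is not transcribed.
So ZorK is not produced.
With no repressor bound, *haxU* is transcribed.
So HaxU is produced and active.
With repressor HaxU bound, *haxC* is not transcribed.
So HaxC is not produced.
With no repressor bound, *pexT* is transcribed.
So PexT is produced and active.
No repressor is bound and PexT is active, so *oxaV* is transcribed.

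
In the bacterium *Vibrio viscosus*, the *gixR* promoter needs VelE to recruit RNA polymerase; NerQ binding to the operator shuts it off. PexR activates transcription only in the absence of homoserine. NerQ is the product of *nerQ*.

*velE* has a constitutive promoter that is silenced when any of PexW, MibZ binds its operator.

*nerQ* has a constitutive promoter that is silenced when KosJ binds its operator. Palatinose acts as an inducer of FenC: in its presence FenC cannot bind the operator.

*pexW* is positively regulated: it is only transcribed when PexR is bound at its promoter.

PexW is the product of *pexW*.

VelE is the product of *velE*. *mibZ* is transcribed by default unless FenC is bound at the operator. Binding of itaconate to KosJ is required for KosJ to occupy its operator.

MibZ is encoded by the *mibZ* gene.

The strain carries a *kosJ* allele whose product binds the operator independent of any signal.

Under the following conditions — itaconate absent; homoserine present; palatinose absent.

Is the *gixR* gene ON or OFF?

ON

Homoserine is present, so PexR is inactive.
Required activator PexR is absent, so *pexW* is not transcribed.
So PexW is not produced.
Palatinose is absent, so FenC is active.
With repressor FenC bound, *mibZ* is not transcribed.
So MibZ is not produced.
With no repressor bound, *velE* is transcribed.
So VelE is produced and active.
KosJ is constitutively active in this strain.
With repressor KosJ bound, *nerQ* is not transcribed.
So NerQ is not produced.
No repressor is bound and VelE is active, so *gixR* is transcribed.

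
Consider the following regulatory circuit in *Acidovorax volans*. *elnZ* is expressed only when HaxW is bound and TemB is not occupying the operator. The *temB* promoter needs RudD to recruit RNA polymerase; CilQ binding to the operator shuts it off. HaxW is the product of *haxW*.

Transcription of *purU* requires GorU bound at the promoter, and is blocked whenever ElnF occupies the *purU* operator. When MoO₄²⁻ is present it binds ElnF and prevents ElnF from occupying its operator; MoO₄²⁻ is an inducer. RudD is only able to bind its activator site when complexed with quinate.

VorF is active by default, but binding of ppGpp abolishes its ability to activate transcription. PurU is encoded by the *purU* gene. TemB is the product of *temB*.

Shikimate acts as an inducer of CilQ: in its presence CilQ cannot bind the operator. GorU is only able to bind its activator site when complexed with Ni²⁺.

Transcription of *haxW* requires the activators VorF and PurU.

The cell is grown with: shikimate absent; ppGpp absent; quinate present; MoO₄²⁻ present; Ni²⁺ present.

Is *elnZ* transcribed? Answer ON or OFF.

ppGpp is absent, so VorF is active.
MoO₄²⁻ is present, so ElnF is inactive.
Ni²⁺ is present, so GorU is active.
No repressor is bound and GorU is active, so *purU* is transcribed.
So PurU is produced and active.
No repressor is bound and VorF and PurU are active, so *haxW* is transcribed.
So HaxW is produced and active.
Quinate is present, so RudD is active.
Shikimate is absent, so CilQ is active.
With repressor CilQ bound, *temB* is not transcribed.
So TemB is not produced.
No repressor is bound and HaxW is active, so *elnZ* is transcribed.

ON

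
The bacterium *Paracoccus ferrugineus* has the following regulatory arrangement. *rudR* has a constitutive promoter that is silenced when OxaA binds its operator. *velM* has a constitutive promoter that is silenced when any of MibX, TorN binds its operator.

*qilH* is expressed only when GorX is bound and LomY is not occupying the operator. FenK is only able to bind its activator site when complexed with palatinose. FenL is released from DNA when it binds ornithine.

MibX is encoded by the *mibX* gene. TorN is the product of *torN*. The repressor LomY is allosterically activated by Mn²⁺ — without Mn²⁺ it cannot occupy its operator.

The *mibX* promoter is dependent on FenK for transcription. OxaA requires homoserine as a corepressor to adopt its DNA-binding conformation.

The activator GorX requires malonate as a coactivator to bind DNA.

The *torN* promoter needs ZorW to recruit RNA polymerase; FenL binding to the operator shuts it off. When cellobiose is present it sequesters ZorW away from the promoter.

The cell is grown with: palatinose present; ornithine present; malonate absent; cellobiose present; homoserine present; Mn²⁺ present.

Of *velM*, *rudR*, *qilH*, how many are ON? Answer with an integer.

Palatinose is present, so FenK is active.
No repressor is bound and FenK is active, so *mibX* is transcribed.
So MibX is produced and active.
Ornithine is present, so FenL is inactive.
Cellobiose is present, so ZorW is inactive.
Required activator ZorW is absent, so *torN* is not transcribed.
So TorN is not produced.
With repressor MibX bound, *velM* is not transcribed.
→ *velM* is OFF.
Homoserine is present, so OxaA is active.
With repressor OxaA bound, *rudR* is not transcribed.
→ *rudR* is OFF.
Malonate is absent, so GorX is inactive.
Mn²⁺ is present, so LomY is active.
With repressor LomY bound, *qilH* is not transcribed.
→ *qilH* is OFF.
0 of the 3 genes are transcribed.

0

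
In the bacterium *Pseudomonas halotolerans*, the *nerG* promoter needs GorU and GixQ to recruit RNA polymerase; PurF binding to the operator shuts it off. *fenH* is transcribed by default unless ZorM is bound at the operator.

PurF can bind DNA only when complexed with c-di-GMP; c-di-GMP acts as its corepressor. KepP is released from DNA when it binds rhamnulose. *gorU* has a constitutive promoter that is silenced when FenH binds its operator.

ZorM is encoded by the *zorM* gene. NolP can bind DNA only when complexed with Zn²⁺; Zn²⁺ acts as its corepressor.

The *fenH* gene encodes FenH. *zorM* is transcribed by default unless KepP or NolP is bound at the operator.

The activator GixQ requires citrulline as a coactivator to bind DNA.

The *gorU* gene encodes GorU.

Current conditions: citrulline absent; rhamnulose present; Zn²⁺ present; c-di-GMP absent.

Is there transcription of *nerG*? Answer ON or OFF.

OFF

Rhamnulose is present, so KepP is inactive.
Zn²⁺ is present, so NolP is active.
With repressor NolP bound, *zorM* is not transcribed.
So ZorM is not produced.
With no repressor bound, *fenH* is transcribed.
So FenH is produced and active.
With repressor FenH bound, *gorU* is not transcribed.
So GorU is not produced.
Citrulline is absent, so GixQ is inactive.
c-di-GMP is absent, so PurF is inactive.
Required activator GorU is absent, so *nerG* is not transcribed.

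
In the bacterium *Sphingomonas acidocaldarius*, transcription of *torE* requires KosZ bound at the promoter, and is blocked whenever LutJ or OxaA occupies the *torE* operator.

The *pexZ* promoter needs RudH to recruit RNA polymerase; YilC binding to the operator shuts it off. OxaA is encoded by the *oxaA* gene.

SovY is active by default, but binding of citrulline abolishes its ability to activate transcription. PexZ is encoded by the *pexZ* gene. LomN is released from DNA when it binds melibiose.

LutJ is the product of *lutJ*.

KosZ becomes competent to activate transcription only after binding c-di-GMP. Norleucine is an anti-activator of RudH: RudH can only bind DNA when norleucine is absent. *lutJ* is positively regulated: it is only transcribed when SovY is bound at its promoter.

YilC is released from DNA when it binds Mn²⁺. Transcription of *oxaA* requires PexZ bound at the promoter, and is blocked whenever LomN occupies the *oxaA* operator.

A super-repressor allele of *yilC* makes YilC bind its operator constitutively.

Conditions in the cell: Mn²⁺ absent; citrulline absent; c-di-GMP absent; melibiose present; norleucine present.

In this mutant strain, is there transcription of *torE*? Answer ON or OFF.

Citrulline is absent, so SovY is active.
No repressor is bound and SovY is active, so *lutJ* is transcribed.
So LutJ is produced and active.
Melibiose is present, so LomN is inactive.
Norleucine is present, so RudH is inactive.
YilC is constitutively active in this strain.
With repressor YilC bound, *pexZ* is not transcribed.
So PexZ is not produced.
Required activator PexZ is absent, so *oxaA* is not transcribed.
So OxaA is not produced.
c-di-GMP is absent, so KosZ is inactive.
With repressor LutJ bound, *torE* is not transcribed.

OFF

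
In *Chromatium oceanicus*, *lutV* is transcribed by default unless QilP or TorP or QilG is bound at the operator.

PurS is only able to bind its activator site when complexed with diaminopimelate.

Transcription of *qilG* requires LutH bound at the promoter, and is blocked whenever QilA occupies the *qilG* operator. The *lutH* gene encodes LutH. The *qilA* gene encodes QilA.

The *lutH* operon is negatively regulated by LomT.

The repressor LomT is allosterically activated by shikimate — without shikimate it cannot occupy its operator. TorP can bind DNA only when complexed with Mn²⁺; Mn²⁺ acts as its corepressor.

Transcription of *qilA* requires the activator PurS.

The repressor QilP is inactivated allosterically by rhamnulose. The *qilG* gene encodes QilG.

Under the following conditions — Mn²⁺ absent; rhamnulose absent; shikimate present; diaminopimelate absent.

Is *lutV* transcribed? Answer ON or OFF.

Rhamnulose is absent, so QilP is active.
Mn²⁺ is absent, so TorP is inactive.
Shikimate is present, so LomT is active.
With repressor LomT bound, *lutH* is not transcribed.
So LutH is not produced.
Diaminopimelate is absent, so PurS is inactive.
Required activator PurS is absent, so *qilA* is not transcribed.
So QilA is not produced.
Required activator LutH is absent, so *qilG* is not transcribed.
So QilG is not produced.
With repressor QilP bound, *lutV* is not transcribed.

OFF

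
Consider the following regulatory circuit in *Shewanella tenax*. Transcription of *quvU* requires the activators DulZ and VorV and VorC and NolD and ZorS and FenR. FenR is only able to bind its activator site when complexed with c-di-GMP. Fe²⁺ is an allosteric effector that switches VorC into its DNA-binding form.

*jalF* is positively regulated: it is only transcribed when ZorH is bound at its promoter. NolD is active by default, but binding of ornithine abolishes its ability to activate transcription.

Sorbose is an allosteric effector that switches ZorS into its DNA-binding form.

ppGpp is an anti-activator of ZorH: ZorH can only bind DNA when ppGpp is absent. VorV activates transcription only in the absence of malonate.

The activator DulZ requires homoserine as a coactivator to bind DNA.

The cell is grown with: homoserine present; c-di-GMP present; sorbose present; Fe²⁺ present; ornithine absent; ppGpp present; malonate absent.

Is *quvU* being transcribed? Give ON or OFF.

ON

Homoserine is present, so DulZ is active.
Malonate is absent, so VorV is active.
Fe²⁺ is present, so VorC is active.
Ornithine is absent, so NolD is active.
Sorbose is present, so ZorS is active.
c-di-GMP is present, so FenR is active.
No repressor is bound and DulZ and VorV and VorC and NolD and ZorS and FenR are active, so *quvU* is transcribed.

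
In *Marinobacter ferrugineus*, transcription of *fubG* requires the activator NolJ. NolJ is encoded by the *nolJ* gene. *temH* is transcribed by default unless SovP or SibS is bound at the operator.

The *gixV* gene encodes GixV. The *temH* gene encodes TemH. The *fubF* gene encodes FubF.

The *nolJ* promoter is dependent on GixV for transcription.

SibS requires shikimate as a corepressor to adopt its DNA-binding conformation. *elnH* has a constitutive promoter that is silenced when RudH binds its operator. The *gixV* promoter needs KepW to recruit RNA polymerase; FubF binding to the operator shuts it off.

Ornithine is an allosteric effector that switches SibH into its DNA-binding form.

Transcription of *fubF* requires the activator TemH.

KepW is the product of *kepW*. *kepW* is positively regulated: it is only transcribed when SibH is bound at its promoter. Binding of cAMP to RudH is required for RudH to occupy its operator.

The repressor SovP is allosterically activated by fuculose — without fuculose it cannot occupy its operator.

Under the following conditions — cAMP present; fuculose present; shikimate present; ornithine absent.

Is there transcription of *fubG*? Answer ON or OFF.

Fuculose is present, so SovP is active.
Shikimate is present, so SibS is active.
With repressor SovP bound, *temH* is not transcribed.
So TemH is not produced.
Required activator TemH is absent, so *fubF* is not transcribed.
So FubF is not produced.
Ornithine is absent, so SibH is inactive.
Required activator SibH is absent, so *kepW* is not transcribed.
So KepW is not produced.
Required activator KepW is absent, so *gixV* is not transcribed.
So GixV is not produced.
Required activator GixV is absent, so *nolJ* is not transcribed.
So NolJ is not produced.
Required activator NolJ is absent, so *fubG* is not transcribed.

OFF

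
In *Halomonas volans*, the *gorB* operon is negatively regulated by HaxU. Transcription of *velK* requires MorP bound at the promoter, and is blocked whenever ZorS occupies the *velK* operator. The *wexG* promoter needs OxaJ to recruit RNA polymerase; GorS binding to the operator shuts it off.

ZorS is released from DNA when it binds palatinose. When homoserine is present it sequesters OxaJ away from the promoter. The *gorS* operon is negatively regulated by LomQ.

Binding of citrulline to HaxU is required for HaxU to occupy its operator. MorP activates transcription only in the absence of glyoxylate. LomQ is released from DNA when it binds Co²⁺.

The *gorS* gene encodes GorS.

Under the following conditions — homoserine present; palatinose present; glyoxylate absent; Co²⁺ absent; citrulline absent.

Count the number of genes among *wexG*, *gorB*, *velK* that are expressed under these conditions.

Homoserine is present, so OxaJ is inactive.
Co²⁺ is absent, so LomQ is active.
With repressor LomQ bound, *gorS* is not transcribed.
So GorS is not produced.
Required activator OxaJ is absent, so *wexG* is not transcribed.
→ *wexG* is OFF.
Citrulline is absent, so HaxU is inactive.
With no repressor bound, *gorB* is transcribed.
→ *gorB* is ON.
Glyoxylate is absent, so MorP is active.
Palatinose is present, so ZorS is inactive.
No repressor is bound and MorP is active, so *velK* is transcribed.
→ *velK* is ON.
2 of the 3 genes are transcribed.

2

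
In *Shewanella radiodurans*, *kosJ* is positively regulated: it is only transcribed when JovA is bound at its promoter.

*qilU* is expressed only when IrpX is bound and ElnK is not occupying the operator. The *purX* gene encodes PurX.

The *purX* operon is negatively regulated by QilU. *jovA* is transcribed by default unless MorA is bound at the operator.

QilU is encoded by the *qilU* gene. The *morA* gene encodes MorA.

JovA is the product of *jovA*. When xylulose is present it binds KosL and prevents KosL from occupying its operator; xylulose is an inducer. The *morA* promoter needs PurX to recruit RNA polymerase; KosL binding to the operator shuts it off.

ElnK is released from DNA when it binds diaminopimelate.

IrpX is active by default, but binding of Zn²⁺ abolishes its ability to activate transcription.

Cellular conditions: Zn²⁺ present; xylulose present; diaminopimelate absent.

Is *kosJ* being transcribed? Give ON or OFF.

OFF

Diaminopimelate is absent, so ElnK is active.
Zn²⁺ is present, so IrpX is inactive.
With repressor ElnK bound, *qilU* is not transcribed.
So QilU is not produced.
With no repressor bound, *purX* is transcribed.
So PurX is produced and active.
Xylulose is present, so KosL is inactive.
No repressor is bound and PurX is active, so *morA* is transcribed.
So MorA is produced and active.
With repressor MorA bound, *jovA* is not transcribed.
So JovA is not produced.
Required activator JovA is absent, so *kosJ* is not transcribed.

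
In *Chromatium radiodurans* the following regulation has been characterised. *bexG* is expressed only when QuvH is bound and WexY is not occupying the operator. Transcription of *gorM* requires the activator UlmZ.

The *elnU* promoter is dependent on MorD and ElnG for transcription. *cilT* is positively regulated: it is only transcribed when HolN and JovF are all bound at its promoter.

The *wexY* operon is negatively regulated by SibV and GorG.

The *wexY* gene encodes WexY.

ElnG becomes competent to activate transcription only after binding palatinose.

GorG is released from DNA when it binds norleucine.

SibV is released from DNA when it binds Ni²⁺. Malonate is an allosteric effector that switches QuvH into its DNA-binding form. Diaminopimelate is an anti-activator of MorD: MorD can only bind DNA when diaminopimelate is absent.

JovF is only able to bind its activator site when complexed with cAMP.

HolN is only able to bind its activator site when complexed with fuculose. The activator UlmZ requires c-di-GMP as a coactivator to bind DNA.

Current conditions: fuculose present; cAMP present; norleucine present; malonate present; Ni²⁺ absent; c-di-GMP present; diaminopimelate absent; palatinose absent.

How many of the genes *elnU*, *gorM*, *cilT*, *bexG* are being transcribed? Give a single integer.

Diaminopimelate is absent, so MorD is active.
Palatinose is absent, so ElnG is inactive.
Required activator ElnG is absent, so *elnU* is not transcribed.
→ *elnU* is OFF.
c-di-GMP is present, so UlmZ is active.
No repressor is bound and UlmZ is active, so *gorM* is transcribed.
→ *gorM* is ON.
Fuculose is present, so HolN is active.
cAMP is present, so JovF is active.
No repressor is bound and HolN and JovF are active, so *cilT* is transcribed.
→ *cilT* is ON.
Malonate is present, so QuvH is active.
Ni²⁺ is absent, so SibV is active.
Norleucine is present, so GorG is inactive.
With repressor SibV bound, *wexY* is not transcribed.
So WexY is not produced.
No repressor is bound and QuvH is active, so *bexG* is transcribed.
→ *bexG* is ON.
3 of the 4 genes are transcribed.

3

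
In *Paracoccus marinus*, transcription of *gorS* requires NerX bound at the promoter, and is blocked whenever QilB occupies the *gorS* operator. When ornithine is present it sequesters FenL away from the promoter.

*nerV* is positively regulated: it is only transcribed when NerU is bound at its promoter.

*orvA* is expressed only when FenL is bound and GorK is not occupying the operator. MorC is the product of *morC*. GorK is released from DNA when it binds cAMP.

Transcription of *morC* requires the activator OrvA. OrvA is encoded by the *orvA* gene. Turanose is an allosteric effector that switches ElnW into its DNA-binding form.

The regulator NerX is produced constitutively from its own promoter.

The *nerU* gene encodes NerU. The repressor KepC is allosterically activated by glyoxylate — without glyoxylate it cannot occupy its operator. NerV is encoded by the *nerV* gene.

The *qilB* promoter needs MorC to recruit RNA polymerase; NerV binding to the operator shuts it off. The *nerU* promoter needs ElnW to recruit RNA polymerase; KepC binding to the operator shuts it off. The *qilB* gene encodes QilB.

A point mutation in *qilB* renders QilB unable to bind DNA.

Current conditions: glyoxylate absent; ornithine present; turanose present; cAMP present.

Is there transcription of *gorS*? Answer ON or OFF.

QilB is non-functional in this strain, so it has no effect.
NerX is produced constitutively and is active.
No repressor is bound and NerX is active, so *gorS* is transcribed.

ON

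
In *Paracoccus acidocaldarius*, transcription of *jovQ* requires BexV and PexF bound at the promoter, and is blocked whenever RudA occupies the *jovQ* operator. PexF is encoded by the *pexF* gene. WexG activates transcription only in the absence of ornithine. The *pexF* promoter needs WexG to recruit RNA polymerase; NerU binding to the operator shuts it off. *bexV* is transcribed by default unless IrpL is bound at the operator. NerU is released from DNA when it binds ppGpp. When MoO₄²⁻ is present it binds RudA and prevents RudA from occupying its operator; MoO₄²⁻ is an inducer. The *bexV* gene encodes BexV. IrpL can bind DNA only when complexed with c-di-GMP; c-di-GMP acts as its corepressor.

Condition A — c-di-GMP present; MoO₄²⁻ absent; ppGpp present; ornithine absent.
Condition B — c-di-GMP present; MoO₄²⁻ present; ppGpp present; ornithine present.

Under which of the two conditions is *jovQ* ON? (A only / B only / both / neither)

Condition A:
c-di-GMP is present, so IrpL is active.
With repressor IrpL bound, *bexV* is not transcribed.
So BexV is not produced.
MoO₄²⁻ is absent, so RudA is active.
ppGpp is present, so NerU is inactive.
Ornithine is absent, so WexG is active.
No repressor is bound and WexG is active, so *pexF* is transcribed.
So PexF is produced and active.
With repressor RudA bound, *jovQ* is not transcribed.
→ *jovQ* is OFF in A.
Condition B:
c-di-GMP is present, so IrpL is active.
With repressor IrpL bound, *bexV* is not transcribed.
So BexV is not produced.
MoO₄²⁻ is present, so RudA is inactive.
ppGpp is present, so NerU is inactive.
Ornithine is present, so WexG is inactive.
Required activator WexG is absent, so *pexF* is not transcribed.
So PexF is not produced.
Required activator BexV is absent, so *jovQ* is not transcribed.
→ *jovQ* is OFF in B.

neither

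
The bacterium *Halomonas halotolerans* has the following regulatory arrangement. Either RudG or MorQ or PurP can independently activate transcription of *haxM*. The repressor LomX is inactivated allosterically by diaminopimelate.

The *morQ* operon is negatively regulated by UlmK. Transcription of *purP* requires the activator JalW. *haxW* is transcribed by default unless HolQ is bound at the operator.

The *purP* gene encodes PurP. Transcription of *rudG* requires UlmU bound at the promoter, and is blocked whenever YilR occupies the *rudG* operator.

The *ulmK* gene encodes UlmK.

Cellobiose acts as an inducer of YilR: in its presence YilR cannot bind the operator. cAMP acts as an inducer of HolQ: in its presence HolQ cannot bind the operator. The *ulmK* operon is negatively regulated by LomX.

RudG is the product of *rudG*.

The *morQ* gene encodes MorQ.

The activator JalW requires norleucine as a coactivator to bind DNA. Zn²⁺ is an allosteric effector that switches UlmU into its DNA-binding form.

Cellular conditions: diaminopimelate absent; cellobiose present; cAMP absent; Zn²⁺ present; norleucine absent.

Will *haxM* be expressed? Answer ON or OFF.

Zn²⁺ is present, so UlmU is active.
Cellobiose is present, so YilR is inactive.
No repressor is bound and UlmU is active, so *rudG* is transcribed.
So RudG is produced and active.
Diaminopimelate is absent, so LomX is active.
With repressor LomX bound, *ulmK* is not transcribed.
So UlmK is not produced.
With no repressor bound, *morQ* is transcribed.
So MorQ is produced and active.
Norleucine is absent, so JalW is inactive.
Required activator JalW is absent, so *purP* is not transcribed.
So PurP is not produced.
Activator RudG is present, so *haxM* is transcribed.

ON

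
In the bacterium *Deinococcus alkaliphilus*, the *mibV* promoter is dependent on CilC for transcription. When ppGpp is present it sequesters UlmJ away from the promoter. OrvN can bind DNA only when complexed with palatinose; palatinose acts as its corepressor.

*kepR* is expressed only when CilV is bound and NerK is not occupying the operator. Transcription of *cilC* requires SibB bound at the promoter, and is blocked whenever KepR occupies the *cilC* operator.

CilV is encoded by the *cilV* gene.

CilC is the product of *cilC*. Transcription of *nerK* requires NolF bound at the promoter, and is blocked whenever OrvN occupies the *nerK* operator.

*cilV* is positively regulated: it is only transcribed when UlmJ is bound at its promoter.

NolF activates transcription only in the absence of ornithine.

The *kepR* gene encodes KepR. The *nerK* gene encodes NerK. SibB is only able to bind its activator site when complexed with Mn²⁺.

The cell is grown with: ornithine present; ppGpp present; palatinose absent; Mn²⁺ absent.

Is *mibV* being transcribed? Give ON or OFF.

OFF

ppGpp is present, so UlmJ is inactive.
Required activator UlmJ is absent, so *cilV* is not transcribed.
So CilV is not produced.
Palatinose is absent, so OrvN is inactive.
Ornithine is present, so NolF is inactive.
Required activator NolF is absent, so *nerK* is not transcribed.
So NerK is not produced.
Required activator CilV is absent, so *kepR* is not transcribed.
So KepR is not produced.
Mn²⁺ is absent, so SibB is inactive.
Required activator SibB is absent, so *cilC* is not transcribed.
So CilC is not produced.
Required activator CilC is absent, so *mibV* is not transcribed.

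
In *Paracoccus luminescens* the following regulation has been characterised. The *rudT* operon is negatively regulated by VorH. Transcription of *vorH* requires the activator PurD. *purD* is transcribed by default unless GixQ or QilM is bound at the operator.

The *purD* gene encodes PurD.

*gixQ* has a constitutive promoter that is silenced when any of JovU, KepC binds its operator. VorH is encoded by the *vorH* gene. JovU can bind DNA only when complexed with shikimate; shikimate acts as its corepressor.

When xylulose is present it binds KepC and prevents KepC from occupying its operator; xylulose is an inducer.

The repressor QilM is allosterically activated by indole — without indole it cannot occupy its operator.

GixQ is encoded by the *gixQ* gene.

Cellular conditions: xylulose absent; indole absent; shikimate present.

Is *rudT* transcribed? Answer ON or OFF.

Shikimate is present, so JovU is active.
Xylulose is absent, so KepC is active.
With repressor JovU bound, *gixQ* is not transcribed.
So GixQ is not produced.
Indole is absent, so QilM is inactive.
With no repressor bound, *purD* is transcribed.
So PurD is produced and active.
No repressor is bound and PurD is active, so *vorH* is transcribed.
So VorH is produced and active.
With repressor VorH bound, *rudT* is not transcribed.

OFF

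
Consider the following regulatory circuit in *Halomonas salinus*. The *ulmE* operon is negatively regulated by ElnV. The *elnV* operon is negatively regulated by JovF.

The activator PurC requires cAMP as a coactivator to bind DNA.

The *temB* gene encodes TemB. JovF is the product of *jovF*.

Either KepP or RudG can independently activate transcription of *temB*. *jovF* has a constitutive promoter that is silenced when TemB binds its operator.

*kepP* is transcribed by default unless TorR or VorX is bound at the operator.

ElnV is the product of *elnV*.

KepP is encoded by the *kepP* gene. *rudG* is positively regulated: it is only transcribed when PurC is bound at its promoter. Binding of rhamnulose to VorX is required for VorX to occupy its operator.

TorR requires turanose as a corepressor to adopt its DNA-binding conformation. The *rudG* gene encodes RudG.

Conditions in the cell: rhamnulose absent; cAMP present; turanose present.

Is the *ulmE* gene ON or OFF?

Turanose is present, so TorR is active.
Rhamnulose is absent, so VorX is inactive.
With repressor TorR bound, *kepP* is not transcribed.
So KepP is not produced.
cAMP is present, so PurC is active.
No repressor is bound and PurC is active, so *rudG* is transcribed.
So RudG is produced and active.
Activator RudG is present, so *temB* is transcribed.
So TemB is produced and active.
With repressor TemB bound, *jovF* is not transcribed.
So JovF is not produced.
With no repressor bound, *elnV* is transcribed.
So ElnV is produced and active.
With repressor ElnV bound, *ulmE* is not transcribed.

OFF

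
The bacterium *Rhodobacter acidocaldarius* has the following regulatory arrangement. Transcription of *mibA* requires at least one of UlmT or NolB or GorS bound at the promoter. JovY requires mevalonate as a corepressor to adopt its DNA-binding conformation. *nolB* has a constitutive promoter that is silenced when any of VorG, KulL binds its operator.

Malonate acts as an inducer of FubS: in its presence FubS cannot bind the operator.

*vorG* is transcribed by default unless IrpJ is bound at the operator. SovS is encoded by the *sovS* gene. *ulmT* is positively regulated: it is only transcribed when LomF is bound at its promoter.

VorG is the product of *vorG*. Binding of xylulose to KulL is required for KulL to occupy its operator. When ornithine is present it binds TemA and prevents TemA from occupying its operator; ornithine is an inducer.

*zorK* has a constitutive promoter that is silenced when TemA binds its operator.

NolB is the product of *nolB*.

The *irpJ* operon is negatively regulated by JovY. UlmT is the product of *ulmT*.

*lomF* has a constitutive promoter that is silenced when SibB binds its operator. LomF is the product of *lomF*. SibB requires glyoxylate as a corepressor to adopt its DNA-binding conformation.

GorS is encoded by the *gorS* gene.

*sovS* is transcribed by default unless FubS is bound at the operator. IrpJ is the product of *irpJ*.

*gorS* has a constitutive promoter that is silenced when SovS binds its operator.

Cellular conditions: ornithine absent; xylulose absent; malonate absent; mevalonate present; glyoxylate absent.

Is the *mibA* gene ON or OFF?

ON

Glyoxylate is absent, so SibB is inactive.
With no repressor bound, *lomF* is transcribed.
So LomF is produced and active.
No repressor is bound and LomF is active, so *ulmT* is transcribed.
So UlmT is produced and active.
Mevalonate is present, so JovY is active.
With repressor JovY bound, *irpJ* is not transcribed.
So IrpJ is not produced.
With no repressor bound, *vorG* is transcribed.
So VorG is produced and active.
Xylulose is absent, so KulL is inactive.
With repressor VorG bound, *nolB* is not transcribed.
So NolB is not produced.
Malonate is absent, so FubS is active.
With repressor FubS bound, *sovS* is not transcribed.
So SovS is not produced.
With no repressor bound, *gorS* is transcribed.
So GorS is produced and active.
Activator UlmT is present, so *mibA* is transcribed.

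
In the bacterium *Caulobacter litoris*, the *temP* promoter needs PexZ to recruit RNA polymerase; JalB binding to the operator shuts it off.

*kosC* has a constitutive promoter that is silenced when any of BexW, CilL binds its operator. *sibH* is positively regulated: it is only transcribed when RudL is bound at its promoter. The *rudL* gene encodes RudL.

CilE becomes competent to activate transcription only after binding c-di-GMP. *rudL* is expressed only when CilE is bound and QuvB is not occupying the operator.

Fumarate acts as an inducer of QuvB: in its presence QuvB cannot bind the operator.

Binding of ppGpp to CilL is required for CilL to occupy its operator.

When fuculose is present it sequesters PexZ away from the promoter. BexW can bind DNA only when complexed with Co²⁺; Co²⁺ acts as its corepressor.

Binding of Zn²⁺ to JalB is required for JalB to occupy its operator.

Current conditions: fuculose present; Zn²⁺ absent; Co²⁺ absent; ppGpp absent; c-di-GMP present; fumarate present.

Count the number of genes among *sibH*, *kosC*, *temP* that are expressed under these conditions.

2

Fumarate is present, so QuvB is inactive.
c-di-GMP is present, so CilE is active.
No repressor is bound and CilE is active, so *rudL* is transcribed.
So RudL is produced and active.
No repressor is bound and RudL is active, so *sibH* is transcribed.
→ *sibH* is ON.
Co²⁺ is absent, so BexW is inactive.
ppGpp is absent, so CilL is inactive.
With no repressor bound, *kosC* is transcribed.
→ *kosC* is ON.
Zn²⁺ is absent, so JalB is inactive.
Fuculose is present, so PexZ is inactive.
Required activator PexZ is absent, so *temP* is not transcribed.
→ *temP* is OFF.
2 of the 3 genes are transcribed.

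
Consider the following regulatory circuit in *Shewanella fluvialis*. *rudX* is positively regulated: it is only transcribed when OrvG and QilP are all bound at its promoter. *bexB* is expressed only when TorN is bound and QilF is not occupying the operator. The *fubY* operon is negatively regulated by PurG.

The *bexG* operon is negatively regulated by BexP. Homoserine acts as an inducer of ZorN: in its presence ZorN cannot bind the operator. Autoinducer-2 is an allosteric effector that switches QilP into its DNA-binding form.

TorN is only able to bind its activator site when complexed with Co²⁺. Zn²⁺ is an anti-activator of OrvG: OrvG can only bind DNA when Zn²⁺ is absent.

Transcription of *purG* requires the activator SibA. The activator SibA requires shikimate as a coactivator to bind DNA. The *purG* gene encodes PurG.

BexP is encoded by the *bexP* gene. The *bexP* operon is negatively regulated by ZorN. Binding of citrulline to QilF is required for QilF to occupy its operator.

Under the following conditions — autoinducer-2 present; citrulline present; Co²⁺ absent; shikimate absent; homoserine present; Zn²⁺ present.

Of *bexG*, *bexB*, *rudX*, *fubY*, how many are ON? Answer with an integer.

Homoserine is present, so ZorN is inactive.
With no repressor bound, *bexP* is transcribed.
So BexP is produced and active.
With repressor BexP bound, *bexG* is not transcribed.
→ *bexG* is OFF.
Co²⁺ is absent, so TorN is inactive.
Citrulline is present, so QilF is active.
With repressor QilF bound, *bexB* is not transcribed.
→ *bexB* is OFF.
Zn²⁺ is present, so OrvG is inactive.
Autoinducer-2 is present, so QilP is active.
Required activator OrvG is absent, so *rudX* is not transcribed.
→ *rudX* is OFF.
Shikimate is absent, so SibA is inactive.
Required activator SibA is absent, so *purG* is not transcribed.
So PurG is not produced.
With no repressor bound, *fubY* is transcribed.
→ *fubY* is ON.
1 of the 4 genes is transcribed.

1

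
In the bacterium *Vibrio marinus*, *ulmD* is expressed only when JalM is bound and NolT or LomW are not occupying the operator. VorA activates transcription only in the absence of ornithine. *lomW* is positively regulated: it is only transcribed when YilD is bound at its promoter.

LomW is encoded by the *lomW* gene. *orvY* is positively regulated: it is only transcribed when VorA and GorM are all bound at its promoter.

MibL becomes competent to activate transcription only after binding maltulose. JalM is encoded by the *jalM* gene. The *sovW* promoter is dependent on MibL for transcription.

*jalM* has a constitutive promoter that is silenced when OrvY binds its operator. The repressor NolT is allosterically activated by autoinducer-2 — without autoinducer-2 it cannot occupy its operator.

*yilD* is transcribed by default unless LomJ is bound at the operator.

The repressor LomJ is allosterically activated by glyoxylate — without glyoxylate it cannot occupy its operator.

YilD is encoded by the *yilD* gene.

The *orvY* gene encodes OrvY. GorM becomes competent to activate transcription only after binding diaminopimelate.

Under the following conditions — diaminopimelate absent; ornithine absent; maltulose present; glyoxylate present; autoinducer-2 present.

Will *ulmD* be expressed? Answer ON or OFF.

OFF

Autoinducer-2 is present, so NolT is active.
Glyoxylate is present, so LomJ is active.
With repressor LomJ bound, *yilD* is not transcribed.
So YilD is not produced.
Required activator YilD is absent, so *lomW* is not transcribed.
So LomW is not produced.
Ornithine is absent, so VorA is active.
Diaminopimelate is absent, so GorM is inactive.
Required activator GorM is absent, so *orvY* is not transcribed.
So OrvY is not produced.
With no repressor bound, *jalM* is transcribed.
So JalM is produced and active.
With repressor NolT bound, *ulmD* is not transcribed.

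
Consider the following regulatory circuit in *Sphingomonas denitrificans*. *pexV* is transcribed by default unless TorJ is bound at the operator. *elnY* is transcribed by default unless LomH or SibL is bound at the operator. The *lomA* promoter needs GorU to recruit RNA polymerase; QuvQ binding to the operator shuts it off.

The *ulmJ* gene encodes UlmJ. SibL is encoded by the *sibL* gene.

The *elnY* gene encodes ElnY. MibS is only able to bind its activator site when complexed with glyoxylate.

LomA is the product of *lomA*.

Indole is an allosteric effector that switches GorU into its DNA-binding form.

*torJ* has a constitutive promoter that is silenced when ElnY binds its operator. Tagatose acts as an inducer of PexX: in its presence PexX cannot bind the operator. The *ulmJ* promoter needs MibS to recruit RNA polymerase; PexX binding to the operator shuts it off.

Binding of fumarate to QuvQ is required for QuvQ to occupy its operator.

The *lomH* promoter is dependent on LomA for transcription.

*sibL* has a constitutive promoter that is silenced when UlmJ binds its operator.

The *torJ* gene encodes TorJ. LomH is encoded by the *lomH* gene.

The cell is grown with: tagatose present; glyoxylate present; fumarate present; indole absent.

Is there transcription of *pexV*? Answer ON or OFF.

ON

Fumarate is present, so QuvQ is active.
Indole is absent, so GorU is inactive.
With repressor QuvQ bound, *lomA* is not transcribed.
So LomA is not produced.
Required activator LomA is absent, so *lomH* is not transcribed.
So LomH is not produced.
Tagatose is present, so PexX is inactive.
Glyoxylate is present, so MibS is active.
No repressor is bound and MibS is active, so *ulmJ* is transcribed.
So UlmJ is produced and active.
With repressor UlmJ bound, *sibL* is not transcribed.
So SibL is not produced.
With no repressor bound, *elnY* is transcribed.
So ElnY is produced and active.
With repressor ElnY bound, *torJ* is not transcribed.
So TorJ is not produced.
With no repressor bound, *pexV* is transcribed.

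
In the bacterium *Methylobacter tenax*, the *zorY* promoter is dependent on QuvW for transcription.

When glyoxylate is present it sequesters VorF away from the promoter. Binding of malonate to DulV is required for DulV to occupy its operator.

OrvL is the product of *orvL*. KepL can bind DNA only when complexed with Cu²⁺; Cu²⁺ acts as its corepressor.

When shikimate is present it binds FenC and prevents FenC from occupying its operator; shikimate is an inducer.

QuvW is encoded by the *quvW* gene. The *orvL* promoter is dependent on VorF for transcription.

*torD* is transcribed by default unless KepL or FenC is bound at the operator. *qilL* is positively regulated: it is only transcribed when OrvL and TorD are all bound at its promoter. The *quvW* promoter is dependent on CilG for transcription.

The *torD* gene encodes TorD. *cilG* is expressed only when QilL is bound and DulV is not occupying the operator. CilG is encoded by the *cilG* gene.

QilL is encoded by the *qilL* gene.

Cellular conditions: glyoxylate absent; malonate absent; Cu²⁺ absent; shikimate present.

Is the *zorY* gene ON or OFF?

ON

Glyoxylate is absent, so VorF is active.
No repressor is bound and VorF is active, so *orvL* is transcribed.
So OrvL is produced and active.
Cu²⁺ is absent, so KepL is inactive.
Shikimate is present, so FenC is inactive.
With no repressor bound, *torD* is transcribed.
So TorD is produced and active.
No repressor is bound and OrvL and TorD are active, so *qilL* is transcribed.
So QilL is produced and active.
Malonate is absent, so DulV is inactive.
No repressor is bound and QilL is active, so *cilG* is transcribed.
So CilG is produced and active.
No repressor is bound and CilG is active, so *quvW* is transcribed.
So QuvW is produced and active.
No repressor is bound and QuvW is active, so *zorY* is transcribed.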